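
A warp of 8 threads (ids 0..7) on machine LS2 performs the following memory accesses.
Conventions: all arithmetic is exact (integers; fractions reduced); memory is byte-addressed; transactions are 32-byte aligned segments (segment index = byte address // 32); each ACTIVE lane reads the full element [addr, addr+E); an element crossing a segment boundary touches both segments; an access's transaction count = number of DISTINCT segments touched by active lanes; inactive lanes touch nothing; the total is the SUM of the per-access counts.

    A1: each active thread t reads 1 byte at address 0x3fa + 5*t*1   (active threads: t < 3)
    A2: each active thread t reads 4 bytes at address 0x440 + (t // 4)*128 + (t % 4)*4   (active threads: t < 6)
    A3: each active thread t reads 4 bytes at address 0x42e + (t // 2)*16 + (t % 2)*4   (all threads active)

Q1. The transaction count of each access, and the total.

A1: 2 transactions
A2: 2 transactions
A3: 3 transactions

Answer: 2,2,3; total 7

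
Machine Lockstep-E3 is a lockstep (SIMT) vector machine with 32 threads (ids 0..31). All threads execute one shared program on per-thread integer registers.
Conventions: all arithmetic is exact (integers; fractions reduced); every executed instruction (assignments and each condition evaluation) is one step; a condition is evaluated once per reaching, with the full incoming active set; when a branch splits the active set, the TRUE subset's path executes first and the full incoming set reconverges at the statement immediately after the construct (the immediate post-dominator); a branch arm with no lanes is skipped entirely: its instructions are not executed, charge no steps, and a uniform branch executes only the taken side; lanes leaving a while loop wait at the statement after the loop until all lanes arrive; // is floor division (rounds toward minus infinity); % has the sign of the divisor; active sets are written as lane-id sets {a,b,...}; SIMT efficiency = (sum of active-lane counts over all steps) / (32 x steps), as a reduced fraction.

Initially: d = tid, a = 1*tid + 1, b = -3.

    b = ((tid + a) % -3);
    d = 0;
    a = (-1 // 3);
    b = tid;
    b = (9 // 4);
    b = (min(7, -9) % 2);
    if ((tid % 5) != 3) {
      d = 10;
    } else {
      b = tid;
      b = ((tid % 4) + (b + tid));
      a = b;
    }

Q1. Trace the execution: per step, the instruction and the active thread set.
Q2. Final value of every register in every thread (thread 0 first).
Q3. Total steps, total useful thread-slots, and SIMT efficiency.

step 0: b <- ((tid + a) % -3)        {0,1,2,3,4,5,6,7,8,9,10,11,12,13,14,15,16,17,18,19,20,21,22,23,24,25,26,27,28,29,30,31}
step 1: d <- 0                       {0,1,2,3,4,5,6,7,8,9,10,11,12,13,14,15,16,17,18,19,20,21,22,23,24,25,26,27,28,29,30,31}
step 2: a <- (-1 // 3)               {0,1,2,3,4,5,6,7,8,9,10,11,12,13,14,15,16,17,18,19,20,21,22,23,24,25,26,27,28,29,30,31}
step 3: b <- tid                     {0,1,2,3,4,5,6,7,8,9,10,11,12,13,14,15,16,17,18,19,20,21,22,23,24,25,26,27,28,29,30,31}
step 4: b <- (9 // 4)                {0,1,2,3,4,5,6,7,8,9,10,11,12,13,14,15,16,17,18,19,20,21,22,23,24,25,26,27,28,29,30,31}
step 5: b <- (min(7, -9) % 2)        {0,1,2,3,4,5,6,7,8,9,10,11,12,13,14,15,16,17,18,19,20,21,22,23,24,25,26,27,28,29,30,31}
step 6: eval ((tid % 5) != 3)        {0,1,2,3,4,5,6,7,8,9,10,11,12,13,14,15,16,17,18,19,20,21,22,23,24,25,26,27,28,29,30,31}
step 7: d <- 10                      {0,1,2,4,5,6,7,9,10,11,12,14,15,16,17,19,20,21,22,24,25,26,27,29,30,31}
step 8: b <- tid                     {3,8,13,18,23,28}
step 9: b <- ((tid % 4) + (b + tid)) {3,8,13,18,23,28}
step 10: a <- b                       {3,8,13,18,23,28}

Answer: 11 steps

d: 10,10,10,0,10,10,10,10,0,10,10,10,10,0,10,10,10,10,0,10,10,10,10,0,10,10,10,10,0,10,10,10
a: -1,-1,-1,9,-1,-1,-1,-1,16,-1,-1,-1,-1,27,-1,-1,-1,-1,38,-1,-1,-1,-1,49,-1,-1,-1,-1,56,-1,-1,-1
b: 1,1,1,9,1,1,1,1,16,1,1,1,1,27,1,1,1,1,38,1,1,1,1,49,1,1,1,1,56,1,1,1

steps = 11; useful = 268; efficiency = 268/352 = 67/88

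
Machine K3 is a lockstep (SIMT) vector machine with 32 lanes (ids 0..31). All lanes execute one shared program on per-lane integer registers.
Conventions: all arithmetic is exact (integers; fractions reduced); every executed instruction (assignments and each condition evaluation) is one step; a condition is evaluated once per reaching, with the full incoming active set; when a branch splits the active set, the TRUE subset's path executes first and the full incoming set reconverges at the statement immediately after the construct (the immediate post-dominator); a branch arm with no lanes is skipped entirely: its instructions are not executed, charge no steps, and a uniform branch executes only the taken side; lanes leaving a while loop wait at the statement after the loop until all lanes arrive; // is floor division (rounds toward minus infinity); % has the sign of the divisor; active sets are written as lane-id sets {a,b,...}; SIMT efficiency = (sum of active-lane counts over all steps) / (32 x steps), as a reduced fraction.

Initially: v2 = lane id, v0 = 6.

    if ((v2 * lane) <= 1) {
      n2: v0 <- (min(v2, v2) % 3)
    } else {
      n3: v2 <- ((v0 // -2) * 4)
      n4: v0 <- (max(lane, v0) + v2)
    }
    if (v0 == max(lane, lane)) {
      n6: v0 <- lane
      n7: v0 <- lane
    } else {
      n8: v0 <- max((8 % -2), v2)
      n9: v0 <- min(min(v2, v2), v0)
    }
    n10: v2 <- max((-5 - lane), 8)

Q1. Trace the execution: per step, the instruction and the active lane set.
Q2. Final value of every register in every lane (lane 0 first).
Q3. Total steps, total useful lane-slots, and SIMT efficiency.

step 0: eval ((v2 * lane) <= 1)      {0,1,2,3,4,5,6,7,8,9,10,11,12,13,14,15,16,17,18,19,20,21,22,23,24,25,26,27,28,29,30,31}
step 1: v0 <- (min(v2, v2) % 3)      {0,1}
step 2: v2 <- ((v0 // -2) * 4)       {2,3,4,5,6,7,8,9,10,11,12,13,14,15,16,17,18,19,20,21,22,23,24,25,26,27,28,29,30,31}
step 3: v0 <- (max(lane, v0) + v2)   {2,3,4,5,6,7,8,9,10,11,12,13,14,15,16,17,18,19,20,21,22,23,24,25,26,27,28,29,30,31}
step 4: eval (v0 == max(lane, lane)) {0,1,2,3,4,5,6,7,8,9,10,11,12,13,14,15,16,17,18,19,20,21,22,23,24,25,26,27,28,29,30,31}
step 5: v0 <- lane                   {0,1}
step 6: v0 <- lane                   {0,1}
step 7: v0 <- max((8 % -2), v2)      {2,3,4,5,6,7,8,9,10,11,12,13,14,15,16,17,18,19,20,21,22,23,24,25,26,27,28,29,30,31}
step 8: v0 <- min(min(v2, v2), v0)   {2,3,4,5,6,7,8,9,10,11,12,13,14,15,16,17,18,19,20,21,22,23,24,25,26,27,28,29,30,31}
step 9: v2 <- max((-5 - lane), 8)    {0,1,2,3,4,5,6,7,8,9,10,11,12,13,14,15,16,17,18,19,20,21,22,23,24,25,26,27,28,29,30,31}

Answer: 10 steps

v2: 8,8,8,8,8,8,8,8,8,8,8,8,8,8,8,8,8,8,8,8,8,8,8,8,8,8,8,8,8,8,8,8
v0: 0,1,-12,-12,-12,-12,-12,-12,-12,-12,-12,-12,-12,-12,-12,-12,-12,-12,-12,-12,-12,-12,-12,-12,-12,-12,-12,-12,-12,-12,-12,-12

steps = 10; useful = 222; efficiency = 222/320 = 111/160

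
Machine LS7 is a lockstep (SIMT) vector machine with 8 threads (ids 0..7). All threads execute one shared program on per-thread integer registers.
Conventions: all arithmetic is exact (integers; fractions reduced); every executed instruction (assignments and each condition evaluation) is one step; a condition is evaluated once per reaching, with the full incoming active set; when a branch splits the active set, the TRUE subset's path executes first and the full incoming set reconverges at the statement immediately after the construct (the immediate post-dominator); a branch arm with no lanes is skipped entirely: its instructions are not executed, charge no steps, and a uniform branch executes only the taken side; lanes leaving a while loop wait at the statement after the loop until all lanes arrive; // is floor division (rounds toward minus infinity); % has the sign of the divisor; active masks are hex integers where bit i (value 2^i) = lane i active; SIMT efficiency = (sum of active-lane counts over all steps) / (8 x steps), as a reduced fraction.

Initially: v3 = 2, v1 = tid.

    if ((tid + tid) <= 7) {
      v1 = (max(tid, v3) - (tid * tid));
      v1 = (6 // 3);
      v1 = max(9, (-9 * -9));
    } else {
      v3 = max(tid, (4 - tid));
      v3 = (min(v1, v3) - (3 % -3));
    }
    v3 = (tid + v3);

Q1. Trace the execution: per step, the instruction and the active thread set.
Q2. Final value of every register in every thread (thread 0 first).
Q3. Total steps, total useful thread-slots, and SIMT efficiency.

step 0: eval ((tid + tid) <= 7)      0xff
step 1: v1 <- (max(tid, v3) - (tid * tid)) 0x0f
step 2: v1 <- (6 // 3)               0x0f
step 3: v1 <- max(9, (-9 * -9))      0x0f
step 4: v3 <- max(tid, (4 - tid))    0xf0
step 5: v3 <- (min(v1, v3) - (3 % -3)) 0xf0
step 6: v3 <- (tid + v3)             0xff

Answer: 7 steps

v3: 2,3,4,5,8,10,12,14
v1: 81,81,81,81,4,5,6,7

steps = 7; useful = 36; efficiency = 36/56 = 9/14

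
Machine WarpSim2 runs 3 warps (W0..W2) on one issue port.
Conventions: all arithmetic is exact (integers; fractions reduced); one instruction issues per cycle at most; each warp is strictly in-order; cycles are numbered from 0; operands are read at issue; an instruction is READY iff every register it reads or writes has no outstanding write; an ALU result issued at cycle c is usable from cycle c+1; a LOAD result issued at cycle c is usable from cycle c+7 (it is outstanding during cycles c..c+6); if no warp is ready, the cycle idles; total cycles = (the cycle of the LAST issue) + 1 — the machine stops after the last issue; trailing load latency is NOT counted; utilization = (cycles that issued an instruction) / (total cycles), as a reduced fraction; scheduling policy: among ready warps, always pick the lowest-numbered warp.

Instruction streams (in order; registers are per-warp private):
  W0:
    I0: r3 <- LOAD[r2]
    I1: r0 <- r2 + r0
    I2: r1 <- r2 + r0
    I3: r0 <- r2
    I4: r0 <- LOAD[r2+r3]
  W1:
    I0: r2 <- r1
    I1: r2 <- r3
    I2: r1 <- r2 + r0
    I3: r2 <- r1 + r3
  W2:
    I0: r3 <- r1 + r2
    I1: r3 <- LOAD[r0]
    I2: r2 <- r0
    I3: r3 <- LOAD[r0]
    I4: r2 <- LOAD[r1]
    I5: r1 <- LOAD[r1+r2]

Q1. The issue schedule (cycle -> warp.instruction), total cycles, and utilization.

cycle 0: W0.I0
cycle 1: W0.I1
cycle 2: W0.I2
cycle 3: W0.I3
cycle 4: W1.I0
cycle 5: W1.I1
cycle 6: W1.I2
cycle 7: W0.I4
cycle 8: W1.I3
cycle 9: W2.I0
cycle 10: W2.I1
cycle 11: W2.I2
cycle 12: idle
cycle 13: idle
cycle 14: idle
cycle 15: idle
cycle 16: idle
cycle 17: W2.I3
cycle 18: W2.I4
cycle 19: idle
cycle 20: idle
cycle 21: idle
cycle 22: idle
cycle 23: idle
cycle 24: idle
cycle 25: W2.I5

Answer: 26 cycles, utilization 15/26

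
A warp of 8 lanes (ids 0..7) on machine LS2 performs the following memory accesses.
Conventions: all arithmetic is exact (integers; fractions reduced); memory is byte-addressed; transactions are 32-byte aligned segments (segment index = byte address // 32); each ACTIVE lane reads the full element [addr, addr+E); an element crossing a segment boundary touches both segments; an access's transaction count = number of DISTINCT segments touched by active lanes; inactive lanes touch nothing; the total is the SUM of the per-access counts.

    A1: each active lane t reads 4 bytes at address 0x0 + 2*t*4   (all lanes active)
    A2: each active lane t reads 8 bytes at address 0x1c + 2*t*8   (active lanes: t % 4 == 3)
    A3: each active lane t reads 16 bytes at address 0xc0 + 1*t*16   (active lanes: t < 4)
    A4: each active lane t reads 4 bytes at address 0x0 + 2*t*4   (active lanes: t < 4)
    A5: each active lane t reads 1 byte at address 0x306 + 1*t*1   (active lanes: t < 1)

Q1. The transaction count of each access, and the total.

A1: 2 transactions
A2: 2 transactions
A3: 2 transactions
A4: 1 transaction
A5: 1 transaction

Answer: 2,2,2,1,1; total 8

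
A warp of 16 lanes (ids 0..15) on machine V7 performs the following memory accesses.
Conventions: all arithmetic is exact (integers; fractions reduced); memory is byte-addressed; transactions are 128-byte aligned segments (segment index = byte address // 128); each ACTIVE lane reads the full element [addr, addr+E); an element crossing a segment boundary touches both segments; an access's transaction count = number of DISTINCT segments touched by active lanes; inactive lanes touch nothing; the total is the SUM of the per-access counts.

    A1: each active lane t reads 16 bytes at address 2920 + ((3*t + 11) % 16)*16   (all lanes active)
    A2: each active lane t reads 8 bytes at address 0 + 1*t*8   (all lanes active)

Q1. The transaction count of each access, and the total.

A1: 3 transactions
A2: 1 transaction

Answer: 3,1; total 4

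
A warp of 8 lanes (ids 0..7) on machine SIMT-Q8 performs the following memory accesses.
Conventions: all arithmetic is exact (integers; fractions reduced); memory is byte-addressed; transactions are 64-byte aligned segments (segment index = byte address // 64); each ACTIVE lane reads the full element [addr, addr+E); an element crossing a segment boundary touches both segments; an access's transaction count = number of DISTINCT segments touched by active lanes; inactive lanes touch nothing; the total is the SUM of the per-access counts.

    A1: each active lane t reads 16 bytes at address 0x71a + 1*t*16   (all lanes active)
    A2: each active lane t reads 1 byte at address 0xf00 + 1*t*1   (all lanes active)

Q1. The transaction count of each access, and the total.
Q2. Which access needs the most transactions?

A1: 3 transactions
A2: 1 transaction

Answer: 3,1; total 4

Answer: A1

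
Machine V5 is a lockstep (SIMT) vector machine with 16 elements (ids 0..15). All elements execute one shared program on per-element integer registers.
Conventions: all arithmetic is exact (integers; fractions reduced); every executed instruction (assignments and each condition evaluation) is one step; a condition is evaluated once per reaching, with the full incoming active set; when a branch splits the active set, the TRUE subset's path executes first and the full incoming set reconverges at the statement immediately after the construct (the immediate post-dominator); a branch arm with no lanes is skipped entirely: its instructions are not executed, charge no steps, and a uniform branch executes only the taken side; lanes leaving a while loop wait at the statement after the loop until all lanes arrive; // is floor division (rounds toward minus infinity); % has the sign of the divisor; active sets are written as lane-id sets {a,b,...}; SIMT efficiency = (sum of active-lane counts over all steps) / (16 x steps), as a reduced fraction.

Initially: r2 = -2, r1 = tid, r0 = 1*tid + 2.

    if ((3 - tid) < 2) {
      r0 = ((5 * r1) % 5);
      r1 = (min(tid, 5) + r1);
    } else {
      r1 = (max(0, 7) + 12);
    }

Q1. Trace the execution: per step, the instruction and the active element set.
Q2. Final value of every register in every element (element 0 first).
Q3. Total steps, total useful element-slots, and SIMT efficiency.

step 0: eval ((3 - tid) < 2)         {0,1,2,3,4,5,6,7,8,9,10,11,12,13,14,15}
step 1: r0 <- ((5 * r1) % 5)         {2,3,4,5,6,7,8,9,10,11,12,13,14,15}
step 2: r1 <- (min(tid, 5) + r1)     {2,3,4,5,6,7,8,9,10,11,12,13,14,15}
step 3: r1 <- (max(0, 7) + 12)       {0,1}

Answer: 4 steps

r2: -2,-2,-2,-2,-2,-2,-2,-2,-2,-2,-2,-2,-2,-2,-2,-2
r1: 19,19,4,6,8,10,11,12,13,14,15,16,17,18,19,20
r0: 2,3,0,0,0,0,0,0,0,0,0,0,0,0,0,0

steps = 4; useful = 46; efficiency = 46/64 = 23/32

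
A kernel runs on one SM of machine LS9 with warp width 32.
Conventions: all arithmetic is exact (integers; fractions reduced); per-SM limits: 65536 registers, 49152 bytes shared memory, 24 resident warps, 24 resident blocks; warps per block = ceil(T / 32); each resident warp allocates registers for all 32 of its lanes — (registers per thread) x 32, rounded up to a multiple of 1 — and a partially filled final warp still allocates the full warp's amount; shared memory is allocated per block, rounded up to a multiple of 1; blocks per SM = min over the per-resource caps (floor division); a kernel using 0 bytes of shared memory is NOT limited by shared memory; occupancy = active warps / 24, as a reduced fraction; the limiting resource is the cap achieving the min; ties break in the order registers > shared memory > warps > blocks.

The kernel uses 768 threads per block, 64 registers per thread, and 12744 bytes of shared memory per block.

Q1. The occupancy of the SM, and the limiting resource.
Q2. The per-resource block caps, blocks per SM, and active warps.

Answer: occupancy 1, limited by registers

registers: 1 block
shared memory: 3 blocks
warps: 1 block
blocks: 24 blocks

Answer: 1 block, 24 active warps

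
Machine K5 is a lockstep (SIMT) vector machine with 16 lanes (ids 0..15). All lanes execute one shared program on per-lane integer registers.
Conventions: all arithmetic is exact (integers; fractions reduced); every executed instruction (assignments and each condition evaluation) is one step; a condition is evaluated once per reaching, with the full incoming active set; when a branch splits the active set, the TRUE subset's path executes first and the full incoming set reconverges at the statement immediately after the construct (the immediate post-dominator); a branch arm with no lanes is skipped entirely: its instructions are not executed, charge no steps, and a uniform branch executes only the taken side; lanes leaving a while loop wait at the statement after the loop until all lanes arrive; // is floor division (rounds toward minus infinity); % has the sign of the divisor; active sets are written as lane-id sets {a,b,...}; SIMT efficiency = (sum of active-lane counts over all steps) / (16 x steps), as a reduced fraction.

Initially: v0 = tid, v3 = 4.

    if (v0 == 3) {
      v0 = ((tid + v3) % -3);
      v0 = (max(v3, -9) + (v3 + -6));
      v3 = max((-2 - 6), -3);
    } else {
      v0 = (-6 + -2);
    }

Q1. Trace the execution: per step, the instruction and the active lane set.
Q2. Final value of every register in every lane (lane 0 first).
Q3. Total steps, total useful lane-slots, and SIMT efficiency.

step 0: eval (v0 == 3)               {0,1,2,3,4,5,6,7,8,9,10,11,12,13,14,15}
step 1: v0 <- ((tid + v3) % -3)      {3}
step 2: v0 <- (max(v3, -9) + (v3 + -6)) {3}
step 3: v3 <- max((-2 - 6), -3)      {3}
step 4: v0 <- (-6 + -2)              {0,1,2,4,5,6,7,8,9,10,11,12,13,14,15}

Answer: 5 steps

v0: -8,-8,-8,2,-8,-8,-8,-8,-8,-8,-8,-8,-8,-8,-8,-8
v3: 4,4,4,-3,4,4,4,4,4,4,4,4,4,4,4,4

steps = 5; useful = 34; efficiency = 34/80 = 17/40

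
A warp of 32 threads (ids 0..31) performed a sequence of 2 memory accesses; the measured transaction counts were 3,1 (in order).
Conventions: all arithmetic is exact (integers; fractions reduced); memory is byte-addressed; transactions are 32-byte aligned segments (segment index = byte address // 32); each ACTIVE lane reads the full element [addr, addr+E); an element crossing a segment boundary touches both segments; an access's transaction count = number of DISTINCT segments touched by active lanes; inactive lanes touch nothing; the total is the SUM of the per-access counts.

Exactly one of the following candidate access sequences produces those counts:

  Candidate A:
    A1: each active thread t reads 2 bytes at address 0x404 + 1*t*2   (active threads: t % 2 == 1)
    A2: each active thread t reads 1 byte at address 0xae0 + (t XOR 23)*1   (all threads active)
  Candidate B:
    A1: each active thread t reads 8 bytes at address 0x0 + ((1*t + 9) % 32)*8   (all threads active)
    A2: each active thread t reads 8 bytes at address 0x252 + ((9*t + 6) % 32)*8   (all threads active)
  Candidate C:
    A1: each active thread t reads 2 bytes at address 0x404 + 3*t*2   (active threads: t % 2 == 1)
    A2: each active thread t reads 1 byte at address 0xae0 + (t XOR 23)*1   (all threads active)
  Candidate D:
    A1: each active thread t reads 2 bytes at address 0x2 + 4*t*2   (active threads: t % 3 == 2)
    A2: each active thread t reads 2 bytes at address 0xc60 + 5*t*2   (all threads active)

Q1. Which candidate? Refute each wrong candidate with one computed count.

B: A1 gives 8 transactions, not 3
C: A1 gives 6 transactions, not 3
D: A1 gives 8 transactions, not 3
A: all counts match (3,1)

Answer: A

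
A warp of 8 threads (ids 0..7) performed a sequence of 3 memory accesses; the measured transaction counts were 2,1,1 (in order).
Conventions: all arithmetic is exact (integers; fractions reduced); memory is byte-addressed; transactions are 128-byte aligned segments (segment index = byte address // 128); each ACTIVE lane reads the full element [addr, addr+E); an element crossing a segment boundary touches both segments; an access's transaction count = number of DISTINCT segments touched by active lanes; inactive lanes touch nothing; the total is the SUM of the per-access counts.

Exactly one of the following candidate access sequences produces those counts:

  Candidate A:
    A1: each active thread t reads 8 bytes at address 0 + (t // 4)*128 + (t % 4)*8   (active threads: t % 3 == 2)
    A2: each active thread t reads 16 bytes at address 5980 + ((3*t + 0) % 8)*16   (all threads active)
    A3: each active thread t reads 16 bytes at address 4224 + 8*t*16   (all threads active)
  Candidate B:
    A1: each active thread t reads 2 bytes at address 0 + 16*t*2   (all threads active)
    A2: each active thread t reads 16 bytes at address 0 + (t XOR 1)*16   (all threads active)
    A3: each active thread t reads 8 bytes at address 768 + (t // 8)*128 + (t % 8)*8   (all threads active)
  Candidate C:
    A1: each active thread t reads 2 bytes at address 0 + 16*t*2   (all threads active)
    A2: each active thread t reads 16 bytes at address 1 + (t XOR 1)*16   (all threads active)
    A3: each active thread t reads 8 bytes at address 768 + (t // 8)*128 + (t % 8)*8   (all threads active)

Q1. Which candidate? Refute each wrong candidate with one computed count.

A: A2 gives 2 transactions, not 1
C: A2 gives 2 transactions, not 1
B: all counts match (2,1,1)

Answer: B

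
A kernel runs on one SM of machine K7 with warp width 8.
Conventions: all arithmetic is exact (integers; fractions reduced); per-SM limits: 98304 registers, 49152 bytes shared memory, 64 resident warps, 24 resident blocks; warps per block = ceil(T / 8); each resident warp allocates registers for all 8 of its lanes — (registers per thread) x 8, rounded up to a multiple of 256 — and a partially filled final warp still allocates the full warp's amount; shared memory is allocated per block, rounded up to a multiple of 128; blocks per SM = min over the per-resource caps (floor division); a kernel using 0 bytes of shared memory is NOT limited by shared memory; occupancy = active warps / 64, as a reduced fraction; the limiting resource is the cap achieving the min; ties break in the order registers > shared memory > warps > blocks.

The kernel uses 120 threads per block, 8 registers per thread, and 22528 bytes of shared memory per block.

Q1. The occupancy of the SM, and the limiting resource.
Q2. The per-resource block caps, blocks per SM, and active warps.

Answer: occupancy 15/32, limited by shared memory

registers: 25 blocks
shared memory: 2 blocks
warps: 4 blocks
blocks: 24 blocks

Answer: 2 blocks, 30 active warps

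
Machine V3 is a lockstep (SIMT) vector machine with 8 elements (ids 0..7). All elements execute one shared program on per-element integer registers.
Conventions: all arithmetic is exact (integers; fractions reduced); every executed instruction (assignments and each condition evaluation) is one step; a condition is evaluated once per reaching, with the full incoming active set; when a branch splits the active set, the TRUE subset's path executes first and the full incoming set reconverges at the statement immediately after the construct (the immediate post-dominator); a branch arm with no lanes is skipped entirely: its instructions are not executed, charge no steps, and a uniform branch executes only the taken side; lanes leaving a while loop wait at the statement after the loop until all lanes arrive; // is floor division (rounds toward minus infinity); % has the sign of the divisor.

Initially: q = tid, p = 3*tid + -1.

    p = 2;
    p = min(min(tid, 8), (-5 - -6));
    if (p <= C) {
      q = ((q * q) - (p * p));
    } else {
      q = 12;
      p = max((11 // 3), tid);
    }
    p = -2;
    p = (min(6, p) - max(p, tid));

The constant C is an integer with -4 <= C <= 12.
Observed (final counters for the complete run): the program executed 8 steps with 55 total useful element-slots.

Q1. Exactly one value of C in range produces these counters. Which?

Answer: C = 0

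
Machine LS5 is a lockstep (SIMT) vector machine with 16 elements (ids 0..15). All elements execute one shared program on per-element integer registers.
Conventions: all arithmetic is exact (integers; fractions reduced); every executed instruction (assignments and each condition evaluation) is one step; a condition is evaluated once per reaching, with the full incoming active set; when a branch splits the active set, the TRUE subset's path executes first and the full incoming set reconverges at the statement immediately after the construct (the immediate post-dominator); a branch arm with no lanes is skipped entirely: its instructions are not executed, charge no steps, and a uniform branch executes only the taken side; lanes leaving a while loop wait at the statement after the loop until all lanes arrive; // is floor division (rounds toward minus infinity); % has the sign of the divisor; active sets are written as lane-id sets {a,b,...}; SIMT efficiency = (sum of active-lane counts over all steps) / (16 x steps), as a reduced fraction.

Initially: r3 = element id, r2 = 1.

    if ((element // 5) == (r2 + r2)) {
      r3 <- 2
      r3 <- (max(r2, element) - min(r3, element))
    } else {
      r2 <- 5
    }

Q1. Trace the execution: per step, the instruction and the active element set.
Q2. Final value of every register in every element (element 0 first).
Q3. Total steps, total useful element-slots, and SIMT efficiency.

step 0: eval ((element // 5) == (r2 + r2)) {0,1,2,3,4,5,6,7,8,9,10,11,12,13,14,15}
step 1: r3 <- 2                      {10,11,12,13,14}
step 2: r3 <- (max(r2, element) - min(r3, element)) {10,11,12,13,14}
step 3: r2 <- 5                      {0,1,2,3,4,5,6,7,8,9,15}

Answer: 4 steps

r3: 0,1,2,3,4,5,6,7,8,9,8,9,10,11,12,15
r2: 5,5,5,5,5,5,5,5,5,5,1,1,1,1,1,5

steps = 4; useful = 37; efficiency = 37/64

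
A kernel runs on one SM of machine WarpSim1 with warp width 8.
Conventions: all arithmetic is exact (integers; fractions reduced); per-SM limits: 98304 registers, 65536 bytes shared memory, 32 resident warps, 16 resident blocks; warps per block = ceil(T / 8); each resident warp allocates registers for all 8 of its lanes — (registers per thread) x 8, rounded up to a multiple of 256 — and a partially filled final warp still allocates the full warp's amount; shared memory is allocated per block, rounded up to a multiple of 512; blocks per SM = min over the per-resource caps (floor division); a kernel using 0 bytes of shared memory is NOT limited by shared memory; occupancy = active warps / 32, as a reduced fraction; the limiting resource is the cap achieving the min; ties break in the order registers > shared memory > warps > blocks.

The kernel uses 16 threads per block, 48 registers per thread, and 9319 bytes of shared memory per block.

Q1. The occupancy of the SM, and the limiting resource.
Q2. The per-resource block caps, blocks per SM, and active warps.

Answer: occupancy 3/8, limited by shared memory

registers: 96 blocks
shared memory: 6 blocks
warps: 16 blocks
blocks: 16 blocks

Answer: 6 blocks, 12 active warps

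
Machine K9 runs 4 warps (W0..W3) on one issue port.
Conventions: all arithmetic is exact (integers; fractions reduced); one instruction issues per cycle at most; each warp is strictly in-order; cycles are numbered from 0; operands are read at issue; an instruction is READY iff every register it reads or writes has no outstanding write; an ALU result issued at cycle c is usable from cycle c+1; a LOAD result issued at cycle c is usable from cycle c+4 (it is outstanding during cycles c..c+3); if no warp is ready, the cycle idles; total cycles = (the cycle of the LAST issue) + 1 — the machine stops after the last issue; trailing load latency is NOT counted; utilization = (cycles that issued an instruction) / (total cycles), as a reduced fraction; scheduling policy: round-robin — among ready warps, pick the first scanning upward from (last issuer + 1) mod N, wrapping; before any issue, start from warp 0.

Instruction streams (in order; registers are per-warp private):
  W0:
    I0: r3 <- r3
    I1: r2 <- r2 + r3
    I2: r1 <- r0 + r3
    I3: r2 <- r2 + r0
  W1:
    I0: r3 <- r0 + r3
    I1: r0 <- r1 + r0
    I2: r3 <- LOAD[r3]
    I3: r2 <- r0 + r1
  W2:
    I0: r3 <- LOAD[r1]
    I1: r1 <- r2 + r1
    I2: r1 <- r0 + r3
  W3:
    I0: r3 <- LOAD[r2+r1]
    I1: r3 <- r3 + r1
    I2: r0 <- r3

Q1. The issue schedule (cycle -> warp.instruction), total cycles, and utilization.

cycle 0: W0.I0
cycle 1: W1.I0
cycle 2: W2.I0
cycle 3: W3.I0
cycle 4: W0.I1
cycle 5: W1.I1
cycle 6: W2.I1
cycle 7: W3.I1
cycle 8: W0.I2
cycle 9: W1.I2
cycle 10: W2.I2
cycle 11: W3.I2
cycle 12: W0.I3
cycle 13: W1.I3

Answer: 14 cycles, utilization 1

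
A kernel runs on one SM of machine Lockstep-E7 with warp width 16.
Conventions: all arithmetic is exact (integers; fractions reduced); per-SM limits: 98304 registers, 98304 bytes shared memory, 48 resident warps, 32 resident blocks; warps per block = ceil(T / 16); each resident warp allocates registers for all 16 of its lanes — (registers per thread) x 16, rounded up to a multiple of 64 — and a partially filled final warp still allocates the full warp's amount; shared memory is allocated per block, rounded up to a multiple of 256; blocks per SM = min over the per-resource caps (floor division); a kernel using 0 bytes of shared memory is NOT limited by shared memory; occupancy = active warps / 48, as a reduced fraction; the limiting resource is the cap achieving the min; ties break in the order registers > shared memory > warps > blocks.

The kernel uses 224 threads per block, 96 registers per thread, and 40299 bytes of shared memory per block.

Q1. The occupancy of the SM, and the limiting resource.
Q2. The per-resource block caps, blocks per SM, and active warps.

Answer: occupancy 7/12, limited by shared memory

registers: 4 blocks
shared memory: 2 blocks
warps: 3 blocks
blocks: 32 blocks

Answer: 2 blocks, 28 active warps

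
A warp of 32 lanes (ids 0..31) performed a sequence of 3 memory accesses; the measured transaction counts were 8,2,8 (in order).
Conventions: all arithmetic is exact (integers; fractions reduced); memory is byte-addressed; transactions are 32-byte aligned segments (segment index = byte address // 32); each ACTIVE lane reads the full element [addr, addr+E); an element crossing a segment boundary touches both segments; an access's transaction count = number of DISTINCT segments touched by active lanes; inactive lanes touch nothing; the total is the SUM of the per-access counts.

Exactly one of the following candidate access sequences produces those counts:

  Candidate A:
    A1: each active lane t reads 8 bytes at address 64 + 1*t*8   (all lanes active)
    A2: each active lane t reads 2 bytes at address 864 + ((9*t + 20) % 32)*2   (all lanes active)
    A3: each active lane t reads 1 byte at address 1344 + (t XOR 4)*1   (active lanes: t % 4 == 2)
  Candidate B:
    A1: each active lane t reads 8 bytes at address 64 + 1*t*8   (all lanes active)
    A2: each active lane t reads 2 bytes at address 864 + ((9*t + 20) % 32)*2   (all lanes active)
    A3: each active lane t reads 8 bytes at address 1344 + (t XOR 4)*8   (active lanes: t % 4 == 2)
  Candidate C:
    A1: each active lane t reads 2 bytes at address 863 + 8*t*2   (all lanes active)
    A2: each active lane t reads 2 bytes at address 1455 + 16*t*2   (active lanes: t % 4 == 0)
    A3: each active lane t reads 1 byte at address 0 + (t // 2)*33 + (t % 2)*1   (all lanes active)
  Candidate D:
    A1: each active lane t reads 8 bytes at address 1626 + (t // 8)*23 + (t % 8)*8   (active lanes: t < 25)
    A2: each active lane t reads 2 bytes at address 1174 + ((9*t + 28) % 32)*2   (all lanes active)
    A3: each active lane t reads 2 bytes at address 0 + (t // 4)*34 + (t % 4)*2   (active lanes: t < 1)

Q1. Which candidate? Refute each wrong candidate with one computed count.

A: A3 gives 1 transaction, not 8
C: A1 gives 17 transactions, not 8
D: A1 gives 5 transactions, not 8
B: all counts match (8,2,8)

Answer: B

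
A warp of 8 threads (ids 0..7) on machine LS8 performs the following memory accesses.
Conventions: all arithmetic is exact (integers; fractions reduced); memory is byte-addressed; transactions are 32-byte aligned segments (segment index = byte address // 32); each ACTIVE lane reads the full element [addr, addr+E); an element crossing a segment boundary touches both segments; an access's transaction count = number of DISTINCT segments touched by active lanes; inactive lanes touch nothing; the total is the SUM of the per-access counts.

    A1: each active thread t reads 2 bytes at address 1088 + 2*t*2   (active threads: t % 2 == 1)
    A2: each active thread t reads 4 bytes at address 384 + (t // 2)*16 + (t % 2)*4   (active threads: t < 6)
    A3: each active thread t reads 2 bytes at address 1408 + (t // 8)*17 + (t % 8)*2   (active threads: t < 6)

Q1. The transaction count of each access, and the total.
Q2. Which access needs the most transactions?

A1: 1 transaction
A2: 2 transactions
A3: 1 transaction

Answer: 1,2,1; total 4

Answer: A2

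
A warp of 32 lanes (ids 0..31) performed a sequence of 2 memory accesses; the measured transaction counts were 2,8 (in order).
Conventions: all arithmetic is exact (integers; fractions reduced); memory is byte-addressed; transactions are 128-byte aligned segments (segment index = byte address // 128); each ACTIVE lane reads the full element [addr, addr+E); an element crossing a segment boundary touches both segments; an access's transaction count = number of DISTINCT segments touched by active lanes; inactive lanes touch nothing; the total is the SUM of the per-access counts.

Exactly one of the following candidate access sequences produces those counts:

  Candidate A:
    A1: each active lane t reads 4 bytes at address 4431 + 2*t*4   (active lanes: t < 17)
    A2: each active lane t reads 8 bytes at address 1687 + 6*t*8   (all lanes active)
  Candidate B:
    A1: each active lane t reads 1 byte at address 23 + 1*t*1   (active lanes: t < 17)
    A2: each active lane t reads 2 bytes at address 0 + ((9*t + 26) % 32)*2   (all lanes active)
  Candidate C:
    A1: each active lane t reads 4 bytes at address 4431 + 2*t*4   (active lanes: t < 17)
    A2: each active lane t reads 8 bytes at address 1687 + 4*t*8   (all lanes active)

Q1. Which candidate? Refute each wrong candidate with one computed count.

A: A2 gives 12 transactions, not 8
B: A1 gives 1 transaction, not 2
C: all counts match (2,8)

Answer: C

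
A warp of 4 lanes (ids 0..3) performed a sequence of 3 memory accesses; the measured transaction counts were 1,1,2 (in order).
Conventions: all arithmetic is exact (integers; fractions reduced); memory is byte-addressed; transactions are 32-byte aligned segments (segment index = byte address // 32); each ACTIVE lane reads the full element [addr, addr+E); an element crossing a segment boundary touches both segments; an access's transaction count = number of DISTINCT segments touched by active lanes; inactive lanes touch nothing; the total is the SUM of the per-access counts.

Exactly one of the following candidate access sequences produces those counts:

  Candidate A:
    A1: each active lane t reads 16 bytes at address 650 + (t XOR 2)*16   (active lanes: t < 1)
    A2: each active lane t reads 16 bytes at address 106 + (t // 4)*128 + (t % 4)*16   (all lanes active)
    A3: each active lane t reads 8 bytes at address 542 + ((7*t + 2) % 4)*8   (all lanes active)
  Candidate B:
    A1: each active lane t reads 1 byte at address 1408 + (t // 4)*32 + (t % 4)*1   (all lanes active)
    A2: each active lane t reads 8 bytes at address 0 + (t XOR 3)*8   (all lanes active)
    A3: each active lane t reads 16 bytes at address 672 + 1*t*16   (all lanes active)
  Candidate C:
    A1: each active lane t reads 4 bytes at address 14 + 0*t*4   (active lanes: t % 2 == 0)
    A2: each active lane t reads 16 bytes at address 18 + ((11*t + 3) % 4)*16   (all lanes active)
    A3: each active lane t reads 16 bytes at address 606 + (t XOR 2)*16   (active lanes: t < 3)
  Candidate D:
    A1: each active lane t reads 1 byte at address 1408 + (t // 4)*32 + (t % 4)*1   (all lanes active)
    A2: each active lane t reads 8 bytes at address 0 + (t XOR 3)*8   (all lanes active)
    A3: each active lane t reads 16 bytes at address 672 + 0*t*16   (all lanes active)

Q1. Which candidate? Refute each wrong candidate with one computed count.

A: A2 gives 3 transactions, not 1
C: A2 gives 3 transactions, not 1
D: A3 gives 1 transaction, not 2
B: all counts match (1,1,2)

Answer: B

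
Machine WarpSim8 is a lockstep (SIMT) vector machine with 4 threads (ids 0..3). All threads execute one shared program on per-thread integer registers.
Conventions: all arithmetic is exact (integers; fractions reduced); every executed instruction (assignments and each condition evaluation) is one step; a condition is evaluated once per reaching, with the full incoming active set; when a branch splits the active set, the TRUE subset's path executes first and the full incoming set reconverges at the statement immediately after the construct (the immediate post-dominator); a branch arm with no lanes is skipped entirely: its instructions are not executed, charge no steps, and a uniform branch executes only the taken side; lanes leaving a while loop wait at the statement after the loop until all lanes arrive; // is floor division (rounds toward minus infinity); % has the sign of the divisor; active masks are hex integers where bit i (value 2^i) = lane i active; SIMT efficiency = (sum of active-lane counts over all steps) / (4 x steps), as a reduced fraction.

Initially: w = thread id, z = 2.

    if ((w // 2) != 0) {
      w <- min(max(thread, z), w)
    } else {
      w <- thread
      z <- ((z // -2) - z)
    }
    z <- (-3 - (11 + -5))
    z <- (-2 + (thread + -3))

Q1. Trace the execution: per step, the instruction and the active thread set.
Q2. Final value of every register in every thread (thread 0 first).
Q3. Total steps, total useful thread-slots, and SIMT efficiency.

step 0: eval ((w // 2) != 0)         0xf
step 1: w <- min(max(thread, z), w)  0xc
step 2: w <- thread                  0x3
step 3: z <- ((z // -2) - z)         0x3
step 4: z <- (-3 - (11 + -5))        0xf
step 5: z <- (-2 + (thread + -3))    0xf

Answer: 6 steps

w: 0,1,2,3
z: -5,-4,-3,-2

steps = 6; useful = 18; efficiency = 18/24 = 3/4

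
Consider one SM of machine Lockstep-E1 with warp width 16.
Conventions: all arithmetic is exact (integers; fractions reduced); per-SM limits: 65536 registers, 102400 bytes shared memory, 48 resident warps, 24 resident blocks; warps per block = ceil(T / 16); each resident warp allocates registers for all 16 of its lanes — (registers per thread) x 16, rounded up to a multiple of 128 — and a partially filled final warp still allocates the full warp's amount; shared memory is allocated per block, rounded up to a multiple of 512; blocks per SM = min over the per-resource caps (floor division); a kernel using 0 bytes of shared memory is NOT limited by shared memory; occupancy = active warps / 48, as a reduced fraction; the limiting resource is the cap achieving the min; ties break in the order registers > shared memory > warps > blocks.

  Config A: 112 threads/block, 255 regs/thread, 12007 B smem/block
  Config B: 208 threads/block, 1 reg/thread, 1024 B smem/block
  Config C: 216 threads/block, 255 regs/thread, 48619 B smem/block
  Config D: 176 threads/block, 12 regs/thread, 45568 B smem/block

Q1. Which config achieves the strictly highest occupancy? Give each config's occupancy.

occupancies: A 7/24, B 13/16, C 7/24, D 11/24

Answer: B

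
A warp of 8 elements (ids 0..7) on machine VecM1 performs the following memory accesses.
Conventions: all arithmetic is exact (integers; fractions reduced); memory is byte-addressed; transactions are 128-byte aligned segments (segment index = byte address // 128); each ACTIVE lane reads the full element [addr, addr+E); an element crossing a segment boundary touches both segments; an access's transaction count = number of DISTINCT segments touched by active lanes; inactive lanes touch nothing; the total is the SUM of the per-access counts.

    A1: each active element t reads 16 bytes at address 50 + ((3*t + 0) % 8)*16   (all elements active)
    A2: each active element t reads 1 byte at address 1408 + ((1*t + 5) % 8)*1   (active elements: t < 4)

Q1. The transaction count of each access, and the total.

A1: 2 transactions
A2: 1 transaction

Answer: 2,1; total 3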